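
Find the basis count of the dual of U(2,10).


The dual of U(r,n) is U(n-r, n) = U(8,10).
Bases of U(8,10) are all (8)-element subsets.
|B(M*)| = C(10,8) = 10! / (8! * 2!) = 45.

45


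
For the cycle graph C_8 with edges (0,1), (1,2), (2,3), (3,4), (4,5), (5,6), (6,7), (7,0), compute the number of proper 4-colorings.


P(C_8, k) = (k-1)^8 + (-1)^8*(k-1).
P(4) = (3)^8 + 3
= 6561 + 3 = 6564.

6564


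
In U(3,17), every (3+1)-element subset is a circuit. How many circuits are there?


In U(3,17), circuits are the (4)-element subsets.
Any set of 4 elements is dependent, and removing any one element gives
an independent set of size 3, so it is a minimal dependent set.
Number of circuits = C(17,4) = 17! / (4! * 13!) = 2380.

2380


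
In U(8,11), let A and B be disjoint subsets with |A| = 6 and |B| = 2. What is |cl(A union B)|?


|A union B| = 6 + 2 = 8 (disjoint).
In U(8,11), cl(S) = S if |S| < 8, else cl(S) = E.
Since 8 >= 8, cl(A union B) = E.
|cl(A union B)| = 11.

11


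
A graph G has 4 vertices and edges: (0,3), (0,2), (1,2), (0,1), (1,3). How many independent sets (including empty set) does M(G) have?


An independent set in a graphic matroid is an acyclic edge subset.
G has 4 vertices and 5 edges.
Enumerate all 2^5 = 32 subsets, checking for acyclicity.
Total independent sets = 24.

24


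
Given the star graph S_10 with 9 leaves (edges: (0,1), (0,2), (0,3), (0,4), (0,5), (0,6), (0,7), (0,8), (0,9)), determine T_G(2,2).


A star on 10 vertices is a tree with 9 edges.
T(x,y) = x^(9) for any tree.
T(2,2) = 2^9 = 512.

512


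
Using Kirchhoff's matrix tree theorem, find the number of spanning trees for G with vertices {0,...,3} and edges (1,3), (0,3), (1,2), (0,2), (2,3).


By Kirchhoff's matrix tree theorem, the number of spanning trees equals
the determinant of any cofactor of the Laplacian matrix L.
G has 4 vertices and 5 edges.
Computing the (3 x 3) cofactor determinant gives 8.

8


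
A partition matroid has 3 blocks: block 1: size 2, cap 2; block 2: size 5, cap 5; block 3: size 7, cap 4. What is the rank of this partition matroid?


Rank of a partition matroid = sum of min(|Si|, ci) for each block.
= min(2,2) + min(5,5) + min(7,4)
= 2 + 5 + 4
= 11.

11


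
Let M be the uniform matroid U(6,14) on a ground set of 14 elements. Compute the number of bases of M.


Bases of U(6,14) are all 6-element subsets of the 14-element ground set.
Number of bases = C(14,6).
(14 choose 6) = 3003.

3003


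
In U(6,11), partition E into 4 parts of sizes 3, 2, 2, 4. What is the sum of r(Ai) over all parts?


r(Ai) = min(|Ai|, 6) for each part.
Sum = min(3,6) + min(2,6) + min(2,6) + min(4,6)
    = 3 + 2 + 2 + 4
    = 11.

11


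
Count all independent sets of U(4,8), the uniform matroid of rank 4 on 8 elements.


Independent sets of U(4,8) are all subsets of size <= 4.
Count = (8 choose 0) + (8 choose 1) + (8 choose 2) + (8 choose 3) + (8 choose 4)
     = 1 + 8 + 28 + 56 + 70
     = 163.

163


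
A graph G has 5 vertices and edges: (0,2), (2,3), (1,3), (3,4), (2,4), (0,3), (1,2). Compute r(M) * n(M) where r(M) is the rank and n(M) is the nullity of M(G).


r(M) = |V| - c = 5 - 1 = 4.
nullity = |E| - r(M) = 7 - 4 = 3.
Product = 4 * 3 = 12.

12


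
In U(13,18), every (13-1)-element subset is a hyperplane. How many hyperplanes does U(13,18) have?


Hyperplanes of U(13,18) are flats of rank 12.
In a uniform matroid, these are exactly the (12)-element subsets.
Count = (18 choose 12) = 18564.

18564


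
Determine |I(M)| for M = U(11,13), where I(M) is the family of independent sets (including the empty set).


Independent sets of U(11,13) are all subsets of size <= 11.
Count = (13 choose 0) + (13 choose 1) + (13 choose 2) + (13 choose 3) + (13 choose 4) + (13 choose 5) + (13 choose 6) + (13 choose 7) + (13 choose 8) + (13 choose 9) + (13 choose 10) + (13 choose 11)
     = 1 + 13 + 78 + 286 + 715 + 1287 + 1716 + 1716 + 1287 + 715 + 286 + 78
     = 8178.

8178


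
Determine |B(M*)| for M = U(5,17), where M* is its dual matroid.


The dual of U(r,n) is U(n-r, n) = U(12,17).
Bases of U(12,17) are all (12)-element subsets.
|B(M*)| = C(17,12) = 17! / (12! * 5!) = 6188.

6188


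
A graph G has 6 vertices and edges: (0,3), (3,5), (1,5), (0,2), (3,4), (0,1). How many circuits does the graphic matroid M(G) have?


A circuit in a graphic matroid = edge set of a simple cycle.
G has 6 vertices and 6 edges.
Enumerating all minimal edge subsets forming cycles...
Total circuits found: 1.

1


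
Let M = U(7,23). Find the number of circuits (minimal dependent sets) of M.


In U(7,23), circuits are the (8)-element subsets.
Any set of 8 elements is dependent, and removing any one element gives
an independent set of size 7, so it is a minimal dependent set.
Number of circuits = (23 choose 8) = 490314.

490314


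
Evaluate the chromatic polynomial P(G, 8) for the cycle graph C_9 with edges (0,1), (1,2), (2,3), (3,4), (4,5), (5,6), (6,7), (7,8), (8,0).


P(C_9, k) = (k-1)^9 + (-1)^9*(k-1).
P(8) = (7)^9 - 7
= 40353607 - 7 = 40353600.

40353600


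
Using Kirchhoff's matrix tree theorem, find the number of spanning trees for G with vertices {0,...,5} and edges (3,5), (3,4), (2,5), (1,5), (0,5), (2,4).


By Kirchhoff's matrix tree theorem, the number of spanning trees equals
the determinant of any cofactor of the Laplacian matrix L.
G has 6 vertices and 6 edges.
Computing the (5 x 5) cofactor determinant gives 4.

4


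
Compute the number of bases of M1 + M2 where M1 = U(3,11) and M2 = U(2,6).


Bases of a direct sum M1 + M2: |B| = |B(M1)| * |B(M2)|.
|B(U(3,11))| = C(11,3) = 165.
|B(U(2,6))| = C(6,2) = 15.
Total bases = 165 * 15 = 2475.

2475


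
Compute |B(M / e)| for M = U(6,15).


Contracting e from U(6,15) gives U(5,14).
Bases of U(5,14) = C(14,5) = 2002.

2002


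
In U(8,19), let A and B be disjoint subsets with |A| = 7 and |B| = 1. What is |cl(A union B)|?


|A union B| = 7 + 1 = 8 (disjoint).
In U(8,19), cl(S) = S if |S| < 8, else cl(S) = E.
Since 8 >= 8, cl(A union B) = E.
|cl(A union B)| = 19.

19


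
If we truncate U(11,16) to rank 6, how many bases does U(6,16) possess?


Truncating U(11,16) to rank 6 gives U(6,16).
Bases of U(6,16) are all 6-element subsets of 16 elements.
Number of bases = C(16,6) = 8008.

8008


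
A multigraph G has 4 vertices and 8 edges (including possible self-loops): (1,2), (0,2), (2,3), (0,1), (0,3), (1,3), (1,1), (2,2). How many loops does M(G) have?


In a graphic matroid, a loop is a self-loop edge (u,u) with rank 0.
Examining all 8 edges for self-loops...
Self-loops found: (1,1), (2,2)
Number of loops = 2.

2


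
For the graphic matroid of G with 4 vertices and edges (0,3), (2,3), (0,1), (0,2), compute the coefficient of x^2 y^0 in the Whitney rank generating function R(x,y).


R(x,y) = sum over A in 2^E of x^(r(E)-r(A)) * y^(|A|-r(A)).
G has 4 vertices, 4 edges. r(E) = 3.
Enumerate all 2^4 = 16 subsets.
Count subsets with r(E)-r(A)=2 and |A|-r(A)=0: 4.

4


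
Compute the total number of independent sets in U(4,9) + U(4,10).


For a direct sum, |I(M1+M2)| = |I(M1)| * |I(M2)|.
|I(U(4,9))| = sum C(9,k) for k=0..4 = 256.
|I(U(4,10))| = sum C(10,k) for k=0..4 = 386.
Total = 256 * 386 = 98816.

98816


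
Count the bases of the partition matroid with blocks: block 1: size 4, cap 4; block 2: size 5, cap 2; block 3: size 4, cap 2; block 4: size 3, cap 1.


A basis picks exactly ci elements from block i.
Number of bases = product of C(|Si|, ci).
= C(4,4) * C(5,2) * C(4,2) * C(3,1)
= 1 * 10 * 6 * 3
= 180.

180


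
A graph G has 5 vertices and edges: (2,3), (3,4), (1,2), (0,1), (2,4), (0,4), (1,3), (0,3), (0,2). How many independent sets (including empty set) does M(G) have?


An independent set in a graphic matroid is an acyclic edge subset.
G has 5 vertices and 9 edges.
Enumerate all 2^9 = 512 subsets, checking for acyclicity.
Total independent sets = 198.

198


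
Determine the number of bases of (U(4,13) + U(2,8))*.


(M1+M2)* = M1* + M2*.
M1* = U(9,13), bases: C(13,9) = 715.
M2* = U(6,8), bases: C(8,6) = 28.
|B(M*)| = 715 * 28 = 20020.

20020


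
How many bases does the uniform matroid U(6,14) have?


Bases of U(6,14) are all 6-element subsets of the 14-element ground set.
Number of bases = C(14,6).
C(14,6) = 14! / (6! * 8!) = 3003.

3003


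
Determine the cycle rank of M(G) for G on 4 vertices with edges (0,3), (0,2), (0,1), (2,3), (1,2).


Cycle rank (nullity) = |E| - r(M) = |E| - (|V| - c).
|E| = 5, |V| = 4, c = 1.
Nullity = 5 - (4 - 1) = 5 - 3 = 2.

2


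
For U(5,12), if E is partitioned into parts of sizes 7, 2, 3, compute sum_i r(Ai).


r(Ai) = min(|Ai|, 5) for each part.
Sum = min(7,5) + min(2,5) + min(3,5)
    = 5 + 2 + 3
    = 10.

10


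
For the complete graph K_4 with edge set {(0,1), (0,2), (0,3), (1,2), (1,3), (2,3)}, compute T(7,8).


T(K_4; x,y) = x^3 + 3x^2 + 4xy + 2x + y^3 + 3y^2 + 2y.
Substituting x=7, y=8:
= 343 + 147 + 224 + 14 + 512 + 192 + 16
= 1448.

1448


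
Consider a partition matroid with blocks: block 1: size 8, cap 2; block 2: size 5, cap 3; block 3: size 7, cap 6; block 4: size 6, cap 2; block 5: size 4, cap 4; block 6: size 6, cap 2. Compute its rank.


Rank of a partition matroid = sum of min(|Si|, ci) for each block.
= min(8,2) + min(5,3) + min(7,6) + min(6,2) + min(4,4) + min(6,2)
= 2 + 3 + 6 + 2 + 4 + 2
= 19.

19


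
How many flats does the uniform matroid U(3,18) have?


Flats of U(3,18): every subset of size < 3 is a flat, plus E itself.
Count = (18 choose 0) + (18 choose 1) + (18 choose 2) + 1
     = 1 + 18 + 153 + 1
     = 173.

173


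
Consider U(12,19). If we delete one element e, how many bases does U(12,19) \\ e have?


Deleting e from U(12,19) gives U(12,18) since n > r.
Bases of U(12,18) = C(18,12) = 18! / (12! * 6!) = 18564.

18564


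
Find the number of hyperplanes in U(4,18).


Hyperplanes of U(4,18) are flats of rank 3.
In a uniform matroid, these are exactly the (3)-element subsets.
Count = C(18,3) = (18 * 17 * 16) / (1 * 2 * 3) = 816.

816


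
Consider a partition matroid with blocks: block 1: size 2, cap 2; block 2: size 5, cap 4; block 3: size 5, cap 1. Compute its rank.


Rank of a partition matroid = sum of min(|Si|, ci) for each block.
= min(2,2) + min(5,4) + min(5,1)
= 2 + 4 + 1
= 7.

7


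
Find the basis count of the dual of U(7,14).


The dual of U(r,n) is U(n-r, n) = U(7,14).
Bases of U(7,14) are all (7)-element subsets.
|B(M*)| = C(14,7) = 14! / (7! * 7!) = 3432.

3432


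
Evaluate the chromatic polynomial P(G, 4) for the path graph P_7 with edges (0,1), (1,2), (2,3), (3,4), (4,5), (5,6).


P(P_7, k) = k * (k-1)^(6).
P(4) = 4 * 3^6 = 4 * 729 = 2916.

2916


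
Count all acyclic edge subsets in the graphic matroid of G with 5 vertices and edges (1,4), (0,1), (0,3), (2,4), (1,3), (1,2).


An independent set in a graphic matroid is an acyclic edge subset.
G has 5 vertices and 6 edges.
Enumerate all 2^6 = 64 subsets, checking for acyclicity.
Total independent sets = 49.

49


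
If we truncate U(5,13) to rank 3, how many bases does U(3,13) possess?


Truncating U(5,13) to rank 3 gives U(3,13).
Bases of U(3,13) are all 3-element subsets of 13 elements.
Number of bases = C(13,3) = (13 * 12 * 11) / (1 * 2 * 3) = 286.

286


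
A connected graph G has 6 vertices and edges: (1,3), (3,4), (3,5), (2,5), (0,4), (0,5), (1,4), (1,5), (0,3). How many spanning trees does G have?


By Kirchhoff's matrix tree theorem, the number of spanning trees equals
the determinant of any cofactor of the Laplacian matrix L.
G has 6 vertices and 9 edges.
Computing the (5 x 5) cofactor determinant gives 45.

45


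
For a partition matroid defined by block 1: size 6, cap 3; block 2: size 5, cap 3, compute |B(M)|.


A basis picks exactly ci elements from block i.
Number of bases = product of C(|Si|, ci).
= C(6,3) * C(5,3)
= 20 * 10
= 200.

200


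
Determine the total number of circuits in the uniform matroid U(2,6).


In U(2,6), circuits are the (3)-element subsets.
Any set of 3 elements is dependent, and removing any one element gives
an independent set of size 2, so it is a minimal dependent set.
Number of circuits = (6 choose 3) = 20.

20


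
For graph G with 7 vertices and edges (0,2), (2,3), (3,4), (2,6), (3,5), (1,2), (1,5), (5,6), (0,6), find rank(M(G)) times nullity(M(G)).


r(M) = |V| - c = 7 - 1 = 6.
nullity = |E| - r(M) = 9 - 6 = 3.
Product = 6 * 3 = 18.

18


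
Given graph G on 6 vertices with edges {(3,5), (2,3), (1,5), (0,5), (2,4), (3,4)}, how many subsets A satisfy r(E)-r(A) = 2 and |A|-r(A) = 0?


R(x,y) = sum over A in 2^E of x^(r(E)-r(A)) * y^(|A|-r(A)).
G has 6 vertices, 6 edges. r(E) = 5.
Enumerate all 2^6 = 64 subsets.
Count subsets with r(E)-r(A)=2 and |A|-r(A)=0: 19.

19


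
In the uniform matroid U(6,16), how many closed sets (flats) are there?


Flats of U(6,16): every subset of size < 6 is a flat, plus E itself.
Count = C(16,0) + C(16,1) + C(16,2) + C(16,3) + C(16,4) + C(16,5) + 1
     = 1 + 16 + 120 + 560 + 1820 + 4368 + 1
     = 6886.

6886


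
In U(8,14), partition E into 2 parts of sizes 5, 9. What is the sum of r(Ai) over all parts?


r(Ai) = min(|Ai|, 8) for each part.
Sum = min(5,8) + min(9,8)
    = 5 + 8
    = 13.

13


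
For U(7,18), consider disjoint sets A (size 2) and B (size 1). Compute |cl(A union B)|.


|A union B| = 2 + 1 = 3 (disjoint).
In U(7,18), cl(S) = S if |S| < 7, else cl(S) = E.
Since 3 < 7, cl(A union B) = A union B.
|cl(A union B)| = 3.

3


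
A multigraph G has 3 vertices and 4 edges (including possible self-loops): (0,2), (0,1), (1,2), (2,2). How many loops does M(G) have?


In a graphic matroid, a loop is a self-loop edge (u,u) with rank 0.
Examining all 4 edges for self-loops...
Self-loops found: (2,2)
Number of loops = 1.

1


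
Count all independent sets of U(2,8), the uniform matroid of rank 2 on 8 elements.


Independent sets of U(2,8) are all subsets of size <= 2.
Count = (8 choose 0) + (8 choose 1) + (8 choose 2)
     = 1 + 8 + 28
     = 37.

37


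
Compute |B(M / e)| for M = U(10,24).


Contracting e from U(10,24) gives U(9,23).
Bases of U(9,23) = (23 choose 9) = 817190.

817190


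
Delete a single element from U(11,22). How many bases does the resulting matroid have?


Deleting e from U(11,22) gives U(11,21) since n > r.
Bases of U(11,21) = (21 choose 11) = 352716.

352716


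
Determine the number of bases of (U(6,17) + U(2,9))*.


(M1+M2)* = M1* + M2*.
M1* = U(11,17), bases: C(17,11) = 12376.
M2* = U(7,9), bases: C(9,7) = 36.
|B(M*)| = 12376 * 36 = 445536.

445536


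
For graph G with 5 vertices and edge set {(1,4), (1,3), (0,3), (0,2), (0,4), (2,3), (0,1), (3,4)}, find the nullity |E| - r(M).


Cycle rank (nullity) = |E| - r(M) = |E| - (|V| - c).
|E| = 8, |V| = 5, c = 1.
Nullity = 8 - (5 - 1) = 8 - 4 = 4.

4


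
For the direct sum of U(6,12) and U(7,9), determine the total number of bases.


Bases of a direct sum M1 + M2: |B| = |B(M1)| * |B(M2)|.
|B(U(6,12))| = C(12,6) = 924.
|B(U(7,9))| = C(9,7) = 36.
Total bases = 924 * 36 = 33264.

33264


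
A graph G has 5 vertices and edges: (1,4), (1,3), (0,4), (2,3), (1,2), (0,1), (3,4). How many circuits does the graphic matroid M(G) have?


A circuit in a graphic matroid = edge set of a simple cycle.
G has 5 vertices and 7 edges.
Enumerating all minimal edge subsets forming cycles...
Total circuits found: 6.

6


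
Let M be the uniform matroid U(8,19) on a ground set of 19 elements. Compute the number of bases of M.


Bases of U(8,19) are all 8-element subsets of the 19-element ground set.
Number of bases = C(19,8).
C(19,8) = 19! / (8! * 11!) = 75582.

75582


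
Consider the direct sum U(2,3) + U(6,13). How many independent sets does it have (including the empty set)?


For a direct sum, |I(M1+M2)| = |I(M1)| * |I(M2)|.
|I(U(2,3))| = sum C(3,k) for k=0..2 = 7.
|I(U(6,13))| = sum C(13,k) for k=0..6 = 4096.
Total = 7 * 4096 = 28672.

28672


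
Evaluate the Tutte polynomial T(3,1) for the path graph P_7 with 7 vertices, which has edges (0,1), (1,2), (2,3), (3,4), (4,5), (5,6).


A path on 7 vertices is a tree with 6 edges.
T(x,y) = x^(6) for any tree.
T(3,1) = 3^6 = 729.

729


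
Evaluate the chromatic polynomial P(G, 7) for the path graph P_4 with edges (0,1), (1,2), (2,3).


P(P_4, k) = k * (k-1)^(3).
P(7) = 7 * 6^3 = 7 * 216 = 1512.

1512


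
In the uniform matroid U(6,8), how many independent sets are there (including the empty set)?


Independent sets of U(6,8) are all subsets of size <= 6.
Count = C(8,0) + C(8,1) + C(8,2) + C(8,3) + C(8,4) + C(8,5) + C(8,6)
     = 1 + 8 + 28 + 56 + 70 + 56 + 28
     = 247.

247


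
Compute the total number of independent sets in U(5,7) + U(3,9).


For a direct sum, |I(M1+M2)| = |I(M1)| * |I(M2)|.
|I(U(5,7))| = sum C(7,k) for k=0..5 = 120.
|I(U(3,9))| = sum C(9,k) for k=0..3 = 130.
Total = 120 * 130 = 15600.

15600


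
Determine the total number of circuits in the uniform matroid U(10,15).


In U(10,15), circuits are the (11)-element subsets.
Any set of 11 elements is dependent, and removing any one element gives
an independent set of size 10, so it is a minimal dependent set.
Number of circuits = (15 choose 11) = 1365.

1365


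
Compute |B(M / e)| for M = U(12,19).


Contracting e from U(12,19) gives U(11,18).
Bases of U(11,18) = C(18,11) = 18! / (11! * 7!) = 31824.

31824


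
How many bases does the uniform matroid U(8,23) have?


Bases of U(8,23) are all 8-element subsets of the 23-element ground set.
Number of bases = C(23,8).
C(23,8) = 23! / (8! * 15!) = 490314.

490314


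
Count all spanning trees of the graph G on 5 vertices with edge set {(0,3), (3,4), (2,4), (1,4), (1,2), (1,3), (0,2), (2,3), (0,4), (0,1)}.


By Kirchhoff's matrix tree theorem, the number of spanning trees equals
the determinant of any cofactor of the Laplacian matrix L.
G has 5 vertices and 10 edges.
Computing the (4 x 4) cofactor determinant gives 125.

125


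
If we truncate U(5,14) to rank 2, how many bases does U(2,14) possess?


Truncating U(5,14) to rank 2 gives U(2,14).
Bases of U(2,14) are all 2-element subsets of 14 elements.
Number of bases = C(14,2) = 14! / (2! * 12!) = 91.

91


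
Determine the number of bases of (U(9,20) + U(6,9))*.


(M1+M2)* = M1* + M2*.
M1* = U(11,20), bases: C(20,11) = 167960.
M2* = U(3,9), bases: C(9,3) = 84.
|B(M*)| = 167960 * 84 = 14108640.

14108640


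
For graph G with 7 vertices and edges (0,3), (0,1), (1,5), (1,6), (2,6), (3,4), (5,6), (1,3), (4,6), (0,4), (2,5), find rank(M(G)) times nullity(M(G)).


r(M) = |V| - c = 7 - 1 = 6.
nullity = |E| - r(M) = 11 - 6 = 5.
Product = 6 * 5 = 30.

30


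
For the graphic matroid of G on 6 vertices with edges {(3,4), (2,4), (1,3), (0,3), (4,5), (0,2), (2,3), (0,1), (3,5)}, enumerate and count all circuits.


A circuit in a graphic matroid = edge set of a simple cycle.
G has 6 vertices and 9 edges.
Enumerating all minimal edge subsets forming cycles...
Total circuits found: 10.

10


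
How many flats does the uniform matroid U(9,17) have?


Flats of U(9,17): every subset of size < 9 is a flat, plus E itself.
Count = (17 choose 0) + (17 choose 1) + (17 choose 2) + (17 choose 3) + (17 choose 4) + (17 choose 5) + (17 choose 6) + (17 choose 7) + (17 choose 8) + 1
     = 1 + 17 + 136 + 680 + 2380 + 6188 + 12376 + 19448 + 24310 + 1
     = 65537.

65537


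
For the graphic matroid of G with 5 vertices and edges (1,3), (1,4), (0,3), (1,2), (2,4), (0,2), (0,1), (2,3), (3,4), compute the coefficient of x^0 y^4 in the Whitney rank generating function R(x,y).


R(x,y) = sum over A in 2^E of x^(r(E)-r(A)) * y^(|A|-r(A)).
G has 5 vertices, 9 edges. r(E) = 4.
Enumerate all 2^9 = 512 subsets.
Count subsets with r(E)-r(A)=0 and |A|-r(A)=4: 9.

9


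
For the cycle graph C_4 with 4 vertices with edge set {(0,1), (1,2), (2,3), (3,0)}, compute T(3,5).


T(C_4; x,y) = x + x^2 + ... + x^(3) + y.
T(3,5) = 3^1 + 3^2 + 3^3 + 5
= 3 + 9 + 27 + 5
= 44.

44


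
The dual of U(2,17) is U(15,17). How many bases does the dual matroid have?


The dual of U(r,n) is U(n-r, n) = U(15,17).
Bases of U(15,17) are all (15)-element subsets.
|B(M*)| = C(17,15) = 17! / (15! * 2!) = 136.

136


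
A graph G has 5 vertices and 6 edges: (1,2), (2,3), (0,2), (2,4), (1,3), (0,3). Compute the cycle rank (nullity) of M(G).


Cycle rank (nullity) = |E| - r(M) = |E| - (|V| - c).
|E| = 6, |V| = 5, c = 1.
Nullity = 6 - (5 - 1) = 6 - 4 = 2.

2


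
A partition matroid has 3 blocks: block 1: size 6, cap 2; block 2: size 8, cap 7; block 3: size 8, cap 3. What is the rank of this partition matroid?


Rank of a partition matroid = sum of min(|Si|, ci) for each block.
= min(6,2) + min(8,7) + min(8,3)
= 2 + 7 + 3
= 12.

12


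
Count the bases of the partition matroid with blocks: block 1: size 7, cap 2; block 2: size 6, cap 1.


A basis picks exactly ci elements from block i.
Number of bases = product of C(|Si|, ci).
= C(7,2) * C(6,1)
= 21 * 6
= 126.

126


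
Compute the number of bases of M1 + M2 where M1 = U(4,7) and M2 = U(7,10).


Bases of a direct sum M1 + M2: |B| = |B(M1)| * |B(M2)|.
|B(U(4,7))| = C(7,4) = 35.
|B(U(7,10))| = C(10,7) = 120.
Total bases = 35 * 120 = 4200.

4200


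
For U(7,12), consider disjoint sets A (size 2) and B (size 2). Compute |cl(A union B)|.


|A union B| = 2 + 2 = 4 (disjoint).
In U(7,12), cl(S) = S if |S| < 7, else cl(S) = E.
Since 4 < 7, cl(A union B) = A union B.
|cl(A union B)| = 4.

4


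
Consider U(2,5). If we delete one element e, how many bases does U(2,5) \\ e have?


Deleting e from U(2,5) gives U(2,4) since n > r.
Bases of U(2,4) = C(4,2) = 4! / (2! * 2!) = 6.

6


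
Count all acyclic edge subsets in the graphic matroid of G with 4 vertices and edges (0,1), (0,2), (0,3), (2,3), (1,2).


An independent set in a graphic matroid is an acyclic edge subset.
G has 4 vertices and 5 edges.
Enumerate all 2^5 = 32 subsets, checking for acyclicity.
Total independent sets = 24.

24


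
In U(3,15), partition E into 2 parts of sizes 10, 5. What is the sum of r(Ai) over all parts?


r(Ai) = min(|Ai|, 3) for each part.
Sum = min(10,3) + min(5,3)
    = 3 + 3
    = 6.

6


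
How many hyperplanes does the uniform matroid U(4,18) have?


Hyperplanes of U(4,18) are flats of rank 3.
In a uniform matroid, these are exactly the (3)-element subsets.
Count = C(18,3) = (18 * 17 * 16) / (1 * 2 * 3) = 816.

816


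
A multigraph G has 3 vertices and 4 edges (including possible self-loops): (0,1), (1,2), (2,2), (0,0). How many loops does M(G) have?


In a graphic matroid, a loop is a self-loop edge (u,u) with rank 0.
Examining all 4 edges for self-loops...
Self-loops found: (2,2), (0,0)
Number of loops = 2.

2


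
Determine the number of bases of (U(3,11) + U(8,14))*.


(M1+M2)* = M1* + M2*.
M1* = U(8,11), bases: C(11,8) = 165.
M2* = U(6,14), bases: C(14,6) = 3003.
|B(M*)| = 165 * 3003 = 495495.

495495


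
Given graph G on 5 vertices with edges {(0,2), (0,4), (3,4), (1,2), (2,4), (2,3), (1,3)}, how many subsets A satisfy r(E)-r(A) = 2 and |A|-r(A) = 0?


R(x,y) = sum over A in 2^E of x^(r(E)-r(A)) * y^(|A|-r(A)).
G has 5 vertices, 7 edges. r(E) = 4.
Enumerate all 2^7 = 128 subsets.
Count subsets with r(E)-r(A)=2 and |A|-r(A)=0: 21.

21


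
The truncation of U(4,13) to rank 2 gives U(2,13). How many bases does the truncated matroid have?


Truncating U(4,13) to rank 2 gives U(2,13).
Bases of U(2,13) are all 2-element subsets of 13 elements.
Number of bases = (13 choose 2) = 78.

78


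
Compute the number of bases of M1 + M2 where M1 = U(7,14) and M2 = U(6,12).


Bases of a direct sum M1 + M2: |B| = |B(M1)| * |B(M2)|.
|B(U(7,14))| = C(14,7) = 3432.
|B(U(6,12))| = C(12,6) = 924.
Total bases = 3432 * 924 = 3171168.

3171168


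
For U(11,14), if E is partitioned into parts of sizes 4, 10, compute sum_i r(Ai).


r(Ai) = min(|Ai|, 11) for each part.
Sum = min(4,11) + min(10,11)
    = 4 + 10
    = 14.

14


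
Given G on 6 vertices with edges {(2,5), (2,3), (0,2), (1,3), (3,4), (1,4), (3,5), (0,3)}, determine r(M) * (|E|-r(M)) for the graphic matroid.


r(M) = |V| - c = 6 - 1 = 5.
nullity = |E| - r(M) = 8 - 5 = 3.
Product = 5 * 3 = 15.

15


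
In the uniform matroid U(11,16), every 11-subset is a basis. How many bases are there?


Bases of U(11,16) are all 11-element subsets of the 16-element ground set.
Number of bases = C(16,11).
(16 choose 11) = 4368.

4368


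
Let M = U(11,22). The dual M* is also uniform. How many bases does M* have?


The dual of U(r,n) is U(n-r, n) = U(11,22).
Bases of U(11,22) are all (11)-element subsets.
|B(M*)| = C(22,11) = 22! / (11! * 11!) = 705432.

705432


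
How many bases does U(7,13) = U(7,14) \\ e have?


Deleting e from U(7,14) gives U(7,13) since n > r.
Bases of U(7,13) = C(13,7) = 13! / (7! * 6!) = 1716.

1716


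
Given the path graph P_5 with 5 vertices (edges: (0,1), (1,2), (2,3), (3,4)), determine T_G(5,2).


A path on 5 vertices is a tree with 4 edges.
T(x,y) = x^(4) for any tree.
T(5,2) = 5^4 = 625.

625


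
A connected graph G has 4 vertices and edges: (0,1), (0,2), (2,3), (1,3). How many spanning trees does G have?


By Kirchhoff's matrix tree theorem, the number of spanning trees equals
the determinant of any cofactor of the Laplacian matrix L.
G has 4 vertices and 4 edges.
Computing the (3 x 3) cofactor determinant gives 4.

4


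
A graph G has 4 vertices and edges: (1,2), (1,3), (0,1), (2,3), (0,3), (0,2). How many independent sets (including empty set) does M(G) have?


An independent set in a graphic matroid is an acyclic edge subset.
G has 4 vertices and 6 edges.
Enumerate all 2^6 = 64 subsets, checking for acyclicity.
Total independent sets = 38.

38


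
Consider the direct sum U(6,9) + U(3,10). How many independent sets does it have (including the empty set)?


For a direct sum, |I(M1+M2)| = |I(M1)| * |I(M2)|.
|I(U(6,9))| = sum C(9,k) for k=0..6 = 466.
|I(U(3,10))| = sum C(10,k) for k=0..3 = 176.
Total = 466 * 176 = 82016.

82016


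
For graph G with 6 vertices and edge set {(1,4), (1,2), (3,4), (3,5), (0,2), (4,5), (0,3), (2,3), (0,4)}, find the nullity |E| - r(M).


Cycle rank (nullity) = |E| - r(M) = |E| - (|V| - c).
|E| = 9, |V| = 6, c = 1.
Nullity = 9 - (6 - 1) = 9 - 5 = 4.

4


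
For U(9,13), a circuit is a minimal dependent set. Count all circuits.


In U(9,13), circuits are the (10)-element subsets.
Any set of 10 elements is dependent, and removing any one element gives
an independent set of size 9, so it is a minimal dependent set.
Number of circuits = C(13,10) = 286.

286


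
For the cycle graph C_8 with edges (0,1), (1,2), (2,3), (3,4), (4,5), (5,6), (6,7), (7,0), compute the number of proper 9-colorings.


P(C_8, k) = (k-1)^8 + (-1)^8*(k-1).
P(9) = (8)^8 + 8
= 16777216 + 8 = 16777224.

16777224


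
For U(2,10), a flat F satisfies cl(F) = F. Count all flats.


Flats of U(2,10): every subset of size < 2 is a flat, plus E itself.
Count = C(10,0) + C(10,1) + 1
     = 1 + 10 + 1
     = 12.

12


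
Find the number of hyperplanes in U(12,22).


Hyperplanes of U(12,22) are flats of rank 11.
In a uniform matroid, these are exactly the (11)-element subsets.
Count = C(22,11) = 705432.

705432


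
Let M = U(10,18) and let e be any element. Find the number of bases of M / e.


Contracting e from U(10,18) gives U(9,17).
Bases of U(9,17) = C(17,9) = 17! / (9! * 8!) = 24310.

24310


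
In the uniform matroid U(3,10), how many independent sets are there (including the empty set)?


Independent sets of U(3,10) are all subsets of size <= 3.
Count = (10 choose 0) + (10 choose 1) + (10 choose 2) + (10 choose 3)
     = 1 + 10 + 45 + 120
     = 176.

176


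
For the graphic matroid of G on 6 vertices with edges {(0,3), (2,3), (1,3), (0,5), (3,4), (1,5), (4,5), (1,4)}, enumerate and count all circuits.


A circuit in a graphic matroid = edge set of a simple cycle.
G has 6 vertices and 8 edges.
Enumerating all minimal edge subsets forming cycles...
Total circuits found: 7.

7


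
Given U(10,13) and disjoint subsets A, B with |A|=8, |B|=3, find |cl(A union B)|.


|A union B| = 8 + 3 = 11 (disjoint).
In U(10,13), cl(S) = S if |S| < 10, else cl(S) = E.
Since 11 >= 10, cl(A union B) = E.
|cl(A union B)| = 13.

13


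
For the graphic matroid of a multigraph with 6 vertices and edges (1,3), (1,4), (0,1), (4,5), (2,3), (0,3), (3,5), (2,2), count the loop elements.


In a graphic matroid, a loop is a self-loop edge (u,u) with rank 0.
Examining all 8 edges for self-loops...
Self-loops found: (2,2)
Number of loops = 1.

1


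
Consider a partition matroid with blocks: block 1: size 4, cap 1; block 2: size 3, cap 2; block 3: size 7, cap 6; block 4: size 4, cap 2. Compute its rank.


Rank of a partition matroid = sum of min(|Si|, ci) for each block.
= min(4,1) + min(3,2) + min(7,6) + min(4,2)
= 1 + 2 + 6 + 2
= 11.

11


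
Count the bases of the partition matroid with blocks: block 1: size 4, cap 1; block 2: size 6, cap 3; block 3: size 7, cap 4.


A basis picks exactly ci elements from block i.
Number of bases = product of C(|Si|, ci).
= C(4,1) * C(6,3) * C(7,4)
= 4 * 20 * 35
= 2800.

2800


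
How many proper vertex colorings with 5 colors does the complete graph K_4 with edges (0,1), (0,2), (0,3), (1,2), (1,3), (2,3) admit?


P(K_4, k) = k(k-1)(k-2)...(k-3).
P(5) = (5) * (4) * (3) * (2) = 120.

120


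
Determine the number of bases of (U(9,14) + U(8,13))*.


(M1+M2)* = M1* + M2*.
M1* = U(5,14), bases: C(14,5) = 2002.
M2* = U(5,13), bases: C(13,5) = 1287.
|B(M*)| = 2002 * 1287 = 2576574.

2576574


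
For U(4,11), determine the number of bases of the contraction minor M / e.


Contracting e from U(4,11) gives U(3,10).
Bases of U(3,10) = (10 choose 3) = 120.

120


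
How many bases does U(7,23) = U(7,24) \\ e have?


Deleting e from U(7,24) gives U(7,23) since n > r.
Bases of U(7,23) = C(23,7) = 23! / (7! * 16!) = 245157.

245157


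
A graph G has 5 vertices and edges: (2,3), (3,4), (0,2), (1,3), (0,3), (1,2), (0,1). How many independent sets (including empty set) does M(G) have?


An independent set in a graphic matroid is an acyclic edge subset.
G has 5 vertices and 7 edges.
Enumerate all 2^7 = 128 subsets, checking for acyclicity.
Total independent sets = 76.

76


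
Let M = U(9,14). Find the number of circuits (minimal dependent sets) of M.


In U(9,14), circuits are the (10)-element subsets.
Any set of 10 elements is dependent, and removing any one element gives
an independent set of size 9, so it is a minimal dependent set.
Number of circuits = C(14,10) = 14! / (10! * 4!) = 1001.

1001


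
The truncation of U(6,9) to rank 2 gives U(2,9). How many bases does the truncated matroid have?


Truncating U(6,9) to rank 2 gives U(2,9).
Bases of U(2,9) are all 2-element subsets of 9 elements.
Number of bases = C(9,2) = 9! / (2! * 7!) = 36.

36


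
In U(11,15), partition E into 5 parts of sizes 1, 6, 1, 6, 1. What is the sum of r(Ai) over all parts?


r(Ai) = min(|Ai|, 11) for each part.
Sum = min(1,11) + min(6,11) + min(1,11) + min(6,11) + min(1,11)
    = 1 + 6 + 1 + 6 + 1
    = 15.

15


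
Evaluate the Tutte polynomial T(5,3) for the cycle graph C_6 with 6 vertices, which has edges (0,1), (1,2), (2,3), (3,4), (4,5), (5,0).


T(C_6; x,y) = x + x^2 + ... + x^(5) + y.
T(5,3) = 5^1 + 5^2 + 5^3 + 5^4 + 5^5 + 3
= 5 + 25 + 125 + 625 + 3125 + 3
= 3908.

3908


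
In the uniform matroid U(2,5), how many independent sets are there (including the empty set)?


Independent sets of U(2,5) are all subsets of size <= 2.
Count = C(5,0) + C(5,1) + C(5,2)
     = 1 + 5 + 10
     = 16.

16


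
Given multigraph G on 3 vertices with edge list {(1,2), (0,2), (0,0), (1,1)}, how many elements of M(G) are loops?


In a graphic matroid, a loop is a self-loop edge (u,u) with rank 0.
Examining all 4 edges for self-loops...
Self-loops found: (0,0), (1,1)
Number of loops = 2.

2


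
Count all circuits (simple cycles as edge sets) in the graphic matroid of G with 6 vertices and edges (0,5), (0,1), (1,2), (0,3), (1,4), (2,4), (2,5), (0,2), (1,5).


A circuit in a graphic matroid = edge set of a simple cycle.
G has 6 vertices and 9 edges.
Enumerating all minimal edge subsets forming cycles...
Total circuits found: 12.

12


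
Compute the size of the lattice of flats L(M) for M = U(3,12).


Flats of U(3,12): every subset of size < 3 is a flat, plus E itself.
Count = (12 choose 0) + (12 choose 1) + (12 choose 2) + 1
     = 1 + 12 + 66 + 1
     = 80.

80


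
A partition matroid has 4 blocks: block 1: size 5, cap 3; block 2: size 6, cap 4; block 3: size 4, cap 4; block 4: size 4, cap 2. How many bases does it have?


A basis picks exactly ci elements from block i.
Number of bases = product of C(|Si|, ci).
= C(5,3) * C(6,4) * C(4,4) * C(4,2)
= 10 * 15 * 1 * 6
= 900.

900


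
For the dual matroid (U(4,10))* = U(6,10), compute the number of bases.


The dual of U(r,n) is U(n-r, n) = U(6,10).
Bases of U(6,10) are all (6)-element subsets.
|B(M*)| = C(10,6) = 10! / (6! * 4!) = 210.

210


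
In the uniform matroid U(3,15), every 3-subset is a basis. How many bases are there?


Bases of U(3,15) are all 3-element subsets of the 15-element ground set.
Number of bases = C(15,3).
C(15,3) = 15! / (3! * 12!) = 455.

455


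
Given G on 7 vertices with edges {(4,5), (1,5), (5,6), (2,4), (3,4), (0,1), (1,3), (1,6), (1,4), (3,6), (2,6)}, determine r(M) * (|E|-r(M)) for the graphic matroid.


r(M) = |V| - c = 7 - 1 = 6.
nullity = |E| - r(M) = 11 - 6 = 5.
Product = 6 * 5 = 30.

30


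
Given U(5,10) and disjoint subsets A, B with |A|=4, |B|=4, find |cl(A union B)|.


|A union B| = 4 + 4 = 8 (disjoint).
In U(5,10), cl(S) = S if |S| < 5, else cl(S) = E.
Since 8 >= 5, cl(A union B) = E.
|cl(A union B)| = 10.

10


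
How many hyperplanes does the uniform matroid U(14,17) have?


Hyperplanes of U(14,17) are flats of rank 13.
In a uniform matroid, these are exactly the (13)-element subsets.
Count = (17 choose 13) = 2380.

2380


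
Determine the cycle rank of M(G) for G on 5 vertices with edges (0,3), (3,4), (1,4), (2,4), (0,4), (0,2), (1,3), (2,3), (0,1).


Cycle rank (nullity) = |E| - r(M) = |E| - (|V| - c).
|E| = 9, |V| = 5, c = 1.
Nullity = 9 - (5 - 1) = 9 - 4 = 5.

5


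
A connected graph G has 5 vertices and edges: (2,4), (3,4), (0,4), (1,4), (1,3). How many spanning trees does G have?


By Kirchhoff's matrix tree theorem, the number of spanning trees equals
the determinant of any cofactor of the Laplacian matrix L.
G has 5 vertices and 5 edges.
Computing the (4 x 4) cofactor determinant gives 3.

3


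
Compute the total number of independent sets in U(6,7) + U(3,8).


For a direct sum, |I(M1+M2)| = |I(M1)| * |I(M2)|.
|I(U(6,7))| = sum C(7,k) for k=0..6 = 127.
|I(U(3,8))| = sum C(8,k) for k=0..3 = 93.
Total = 127 * 93 = 11811.

11811


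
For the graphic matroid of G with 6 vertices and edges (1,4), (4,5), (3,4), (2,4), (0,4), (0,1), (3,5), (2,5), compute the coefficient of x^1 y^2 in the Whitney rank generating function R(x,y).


R(x,y) = sum over A in 2^E of x^(r(E)-r(A)) * y^(|A|-r(A)).
G has 6 vertices, 8 edges. r(E) = 5.
Enumerate all 2^8 = 256 subsets.
Count subsets with r(E)-r(A)=1 and |A|-r(A)=2: 5.

5


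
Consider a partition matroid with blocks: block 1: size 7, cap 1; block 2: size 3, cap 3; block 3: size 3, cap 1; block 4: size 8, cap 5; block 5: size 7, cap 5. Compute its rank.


Rank of a partition matroid = sum of min(|Si|, ci) for each block.
= min(7,1) + min(3,3) + min(3,1) + min(8,5) + min(7,5)
= 1 + 3 + 1 + 5 + 5
= 15.

15


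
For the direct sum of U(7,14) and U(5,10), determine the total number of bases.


Bases of a direct sum M1 + M2: |B| = |B(M1)| * |B(M2)|.
|B(U(7,14))| = C(14,7) = 3432.
|B(U(5,10))| = C(10,5) = 252.
Total bases = 3432 * 252 = 864864.

864864


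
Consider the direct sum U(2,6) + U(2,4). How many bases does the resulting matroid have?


Bases of a direct sum M1 + M2: |B| = |B(M1)| * |B(M2)|.
|B(U(2,6))| = C(6,2) = 15.
|B(U(2,4))| = C(4,2) = 6.
Total bases = 15 * 6 = 90.

90


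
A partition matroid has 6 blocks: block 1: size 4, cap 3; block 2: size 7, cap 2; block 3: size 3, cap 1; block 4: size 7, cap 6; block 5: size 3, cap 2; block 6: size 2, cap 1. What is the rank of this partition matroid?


Rank of a partition matroid = sum of min(|Si|, ci) for each block.
= min(4,3) + min(7,2) + min(3,1) + min(7,6) + min(3,2) + min(2,1)
= 3 + 2 + 1 + 6 + 2 + 1
= 15.

15


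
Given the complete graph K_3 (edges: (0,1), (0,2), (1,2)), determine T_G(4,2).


T(K_3; x,y) = x^2 + x + y.
T(4,2) = 16 + 4 + 2 = 22.

22


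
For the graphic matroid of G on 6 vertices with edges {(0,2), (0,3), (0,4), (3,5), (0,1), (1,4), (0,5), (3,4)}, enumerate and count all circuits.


A circuit in a graphic matroid = edge set of a simple cycle.
G has 6 vertices and 8 edges.
Enumerating all minimal edge subsets forming cycles...
Total circuits found: 6.

6


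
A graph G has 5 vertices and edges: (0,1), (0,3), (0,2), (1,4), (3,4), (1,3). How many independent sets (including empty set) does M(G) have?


An independent set in a graphic matroid is an acyclic edge subset.
G has 5 vertices and 6 edges.
Enumerate all 2^6 = 64 subsets, checking for acyclicity.
Total independent sets = 48.

48


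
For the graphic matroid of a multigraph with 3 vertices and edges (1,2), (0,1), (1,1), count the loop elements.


In a graphic matroid, a loop is a self-loop edge (u,u) with rank 0.
Examining all 3 edges for self-loops...
Self-loops found: (1,1)
Number of loops = 1.

1


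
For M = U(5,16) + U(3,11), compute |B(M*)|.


(M1+M2)* = M1* + M2*.
M1* = U(11,16), bases: C(16,11) = 4368.
M2* = U(8,11), bases: C(11,8) = 165.
|B(M*)| = 4368 * 165 = 720720.

720720


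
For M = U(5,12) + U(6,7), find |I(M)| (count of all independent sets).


For a direct sum, |I(M1+M2)| = |I(M1)| * |I(M2)|.
|I(U(5,12))| = sum C(12,k) for k=0..5 = 1586.
|I(U(6,7))| = sum C(7,k) for k=0..6 = 127.
Total = 1586 * 127 = 201422.

201422


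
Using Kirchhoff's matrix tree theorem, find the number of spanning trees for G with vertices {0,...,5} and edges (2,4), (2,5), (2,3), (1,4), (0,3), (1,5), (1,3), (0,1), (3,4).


By Kirchhoff's matrix tree theorem, the number of spanning trees equals
the determinant of any cofactor of the Laplacian matrix L.
G has 6 vertices and 9 edges.
Computing the (5 x 5) cofactor determinant gives 61.

61


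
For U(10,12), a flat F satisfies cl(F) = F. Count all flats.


Flats of U(10,12): every subset of size < 10 is a flat, plus E itself.
Count = (12 choose 0) + (12 choose 1) + (12 choose 2) + (12 choose 3) + (12 choose 4) + (12 choose 5) + (12 choose 6) + (12 choose 7) + (12 choose 8) + (12 choose 9) + 1
     = 1 + 12 + 66 + 220 + 495 + 792 + 924 + 792 + 495 + 220 + 1
     = 4018.

4018


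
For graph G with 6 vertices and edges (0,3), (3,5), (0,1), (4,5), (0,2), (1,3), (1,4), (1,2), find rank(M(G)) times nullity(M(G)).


r(M) = |V| - c = 6 - 1 = 5.
nullity = |E| - r(M) = 8 - 5 = 3.
Product = 5 * 3 = 15.

15


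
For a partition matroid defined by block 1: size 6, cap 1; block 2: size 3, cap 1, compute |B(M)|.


A basis picks exactly ci elements from block i.
Number of bases = product of C(|Si|, ci).
= C(6,1) * C(3,1)
= 6 * 3
= 18.

18


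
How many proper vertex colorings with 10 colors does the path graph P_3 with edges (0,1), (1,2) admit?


P(P_3, k) = k * (k-1)^(2).
P(10) = 10 * 9^2 = 10 * 81 = 810.

810


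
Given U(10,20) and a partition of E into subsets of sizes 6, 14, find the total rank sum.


r(Ai) = min(|Ai|, 10) for each part.
Sum = min(6,10) + min(14,10)
    = 6 + 10
    = 16.

16
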